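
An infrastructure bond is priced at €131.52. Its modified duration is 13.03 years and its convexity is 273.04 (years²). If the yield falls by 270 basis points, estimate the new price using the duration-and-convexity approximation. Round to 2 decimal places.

€190.88

Duration effect: -D_mod·Δy = -13.03 × (-0.027) = +0.351810
Convexity effect: ½·C·(Δy)² = 0.5 × 273.04 × (-0.027)² = +0.09952308
ΔP/P ≈ +0.351810 + 0.09952308 = +0.45133308
New price ≈ 131.52 × (1 + 0.45133308) = 190.8793266816.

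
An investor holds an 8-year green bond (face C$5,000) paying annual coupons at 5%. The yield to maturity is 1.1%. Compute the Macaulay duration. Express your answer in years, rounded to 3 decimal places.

Periodic yield y = 0.011. Discount each cash flow and weight by its year:
  t   CF        PV=CF/(1+0.011)^t    t·PV
  1       250.00       247.2799       247.2799
  2       250.00       244.5894       489.1789
  3       250.00       241.9282       725.7847
  4       250.00       239.2960       957.1839
  5       250.00       236.6924     1,183.4618
  6       250.00       234.1171     1,404.7024
  7       250.00       231.5698     1,620.9886
  8     5,250.00     4,810.0552    38,480.4415
  Σ                  6,485.5280    45,109.0216
Price P = Σ PV = 6,485.5280.
Macaulay duration = Σ(t·PV) / P = 45,109.0216 / 6,485.5280 = 6.95534 years.

6.955 years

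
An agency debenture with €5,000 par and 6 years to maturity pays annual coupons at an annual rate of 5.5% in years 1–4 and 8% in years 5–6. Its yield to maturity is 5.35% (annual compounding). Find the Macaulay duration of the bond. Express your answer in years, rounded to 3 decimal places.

Periodic yield y = 0.0535. Discount each cash flow and weight by its year:
  t   CF        PV=CF/(1+0.0535)^t    t·PV
  1       275.00       261.0346       261.0346
  2       275.00       247.7785       495.5570
  3       275.00       235.1955       705.5866
  4       275.00       223.2516       893.0063
  5       400.00       308.2388     1,541.1940
  6     5,400.00     3,949.9038    23,699.4229
  Σ                  5,225.4029    27,595.8014
Price P = Σ PV = 5,225.4029.
Macaulay duration = Σ(t·PV) / P = 27,595.8014 / 5,225.4029 = 5.28109 years.

5.281 years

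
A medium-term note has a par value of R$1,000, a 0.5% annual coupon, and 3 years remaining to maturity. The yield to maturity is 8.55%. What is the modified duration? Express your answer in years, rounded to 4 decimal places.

Periodic yield y = 0.0855. First find Macaulay duration:
  t   CF        PV=CF/(1+0.0855)^t    t·PV
  1         5.00         4.6062         4.6062
  2         5.00         4.2434         8.4867
  3     1,005.00       785.7359     2,357.2076
  Σ                    794.5854     2,370.3005
P = 794.5854; Macaulay duration = 2,370.3005 / 794.5854 = 2.98307 years.
Modified duration = D_Mac / (1 + y) = 2.98307 / 1.0855 = 2.74810 years.

2.7481 years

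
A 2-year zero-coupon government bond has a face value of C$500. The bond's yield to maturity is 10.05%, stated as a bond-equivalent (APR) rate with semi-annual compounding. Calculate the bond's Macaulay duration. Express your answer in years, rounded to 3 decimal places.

A zero-coupon bond has a single cash flow at maturity, so its Macaulay duration equals its maturity: 2 years.
(Equivalently: 4 semi-annual periods ÷ 2 = 2 years.)

2.000 years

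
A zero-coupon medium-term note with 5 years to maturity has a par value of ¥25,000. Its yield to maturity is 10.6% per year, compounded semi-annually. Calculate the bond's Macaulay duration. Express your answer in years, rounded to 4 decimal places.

A zero-coupon bond has a single cash flow at maturity, so its Macaulay duration equals its maturity: 5 years.
(Equivalently: 10 semi-annual periods ÷ 2 = 5 years.)

5.0000 years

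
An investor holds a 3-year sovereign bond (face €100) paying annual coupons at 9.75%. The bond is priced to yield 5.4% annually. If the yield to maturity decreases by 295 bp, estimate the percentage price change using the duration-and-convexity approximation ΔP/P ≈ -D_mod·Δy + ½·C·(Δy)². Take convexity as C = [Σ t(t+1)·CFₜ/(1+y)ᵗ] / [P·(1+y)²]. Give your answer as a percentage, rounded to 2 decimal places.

+8.13%

With y = 0.054:
  t   CF        PV=CF/(1+0.054)^t    t·PV        t(t+1)·PV
  1         9.75         9.2505         9.2505          18.5009
  2         9.75         8.7765        17.5531          52.6592
  3       109.75        93.7309       281.1926       1,124.7706
  Σ                    111.7579       307.9962       1,195.9308
P = 111.7579; D_Mac = 2.75592 yrs; D_mod = 2.61473 yrs; C = 9.63267.
Duration effect: -2.61473 × (-0.0295) = +0.077134
Convexity effect: 0.5 × 9.63267 × (-0.0295)² = +0.0041914
ΔP/P ≈ +0.077134 + 0.0041914 = +0.081326 = +8.1326%.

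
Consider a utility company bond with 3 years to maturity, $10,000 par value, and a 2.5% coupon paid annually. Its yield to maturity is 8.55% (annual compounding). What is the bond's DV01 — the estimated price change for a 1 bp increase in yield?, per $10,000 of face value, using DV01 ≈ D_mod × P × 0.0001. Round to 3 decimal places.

Periodic yield y = 0.0855.
  t   CF        PV=CF/(1+0.0855)^t    t·PV
  1       250.00       230.3086       230.3086
  2       250.00       212.1682       424.3365
  3    10,250.00     8,013.7240    24,041.1721
  Σ                  8,456.2009    24,695.8171
P = 8,456.2009; D_Mac = 2.92044 yrs; D_mod = 2.69041 yrs.
DV01 ≈ 2.69041 × 8,456.2009 × 0.0001 = 2.275064.

$2.275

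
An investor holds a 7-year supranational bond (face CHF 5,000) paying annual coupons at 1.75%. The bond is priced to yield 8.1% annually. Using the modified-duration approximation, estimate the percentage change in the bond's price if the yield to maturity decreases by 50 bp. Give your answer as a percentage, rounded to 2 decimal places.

Periodic yield y = 0.081. Modified duration first:
  t   CF        PV=CF/(1+0.081)^t    t·PV
  1        87.50        80.9436        80.9436
  2        87.50        74.8784       149.7568
  3        87.50        69.2677       207.8032
  4        87.50        64.0775       256.3098
  5        87.50        59.2761       296.3805
  6        87.50        54.8345       329.0070
  7     5,087.50     2,949.3381    20,645.3669
  Σ                  3,352.6159    21,965.5678
P = 3,352.6159; D_Mac = 6.55177 yrs; D_mod = 6.55177/(1+0.081) = 6.06084 yrs.
ΔP/P ≈ -D_mod · Δy = -6.06084 × (-0.005) = +0.030304 = +3.0304%.

+3.03%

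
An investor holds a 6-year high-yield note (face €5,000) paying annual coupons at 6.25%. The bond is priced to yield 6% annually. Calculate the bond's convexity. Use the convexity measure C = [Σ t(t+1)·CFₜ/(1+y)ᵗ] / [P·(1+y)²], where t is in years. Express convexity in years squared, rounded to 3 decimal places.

30.711

With y = 0.06:
  t   CF        PV=CF/(1+0.06)^t    t·PV        t(t+1)·PV
  1       312.50       294.8113       294.8113         589.6226
  2       312.50       278.1239       556.2478       1,668.7433
  3       312.50       262.3810       787.1431       3,148.5723
  4       312.50       247.5293       990.1171       4,950.5854
  5       312.50       233.5182     1,167.5909       7,005.5454
  6     5,312.50     3,745.1029    22,470.6172     157,294.3206
  Σ                  5,061.4666    26,266.5274     174,657.3896
P = 5,061.4666.
Convexity = Σ t(t+1)·PV / [P·(1+y)²] = 174,657.3896 / (5,061.4666 × 1.123600) = 30.71135.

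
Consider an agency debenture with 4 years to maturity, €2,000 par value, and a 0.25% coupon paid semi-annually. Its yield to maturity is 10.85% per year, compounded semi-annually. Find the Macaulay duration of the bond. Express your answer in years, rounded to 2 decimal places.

3.98 years

Periodic yield y = 0.05425. Discount each cash flow and weight by its period:
  t   CF        PV=CF/(1+0.05425)^t    t·PV
  1         2.50         2.3714         2.3714
  2         2.50         2.2493         4.4987
  3         2.50         2.1336         6.4007
  4         2.50         2.0238         8.0952
  5         2.50         1.9196         9.5982
  6         2.50         1.8209        10.9252
  7         2.50         1.7272        12.0902
  8     2,002.50     1,312.2714    10,498.1708
  Σ                  1,326.5171    10,552.1503
Price P = Σ PV = 1,326.5171.
Macaulay duration = Σ(t·PV) / P = 10,552.1503 / 1,326.5171 = 7.95478 half-year periods.
In years: 7.95478 / 2 = 3.97739 years.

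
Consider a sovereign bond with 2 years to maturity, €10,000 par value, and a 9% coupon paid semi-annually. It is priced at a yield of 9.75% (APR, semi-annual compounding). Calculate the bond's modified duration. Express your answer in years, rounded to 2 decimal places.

1.79 years

Periodic yield y = 0.04875. First find Macaulay duration:
  t   CF        PV=CF/(1+0.04875)^t    t·PV
  1       450.00       429.0822       429.0822
  2       450.00       409.1368       818.2736
  3       450.00       390.1185     1,170.3556
  4    10,450.00     8,638.3022    34,553.2089
  Σ                  9,866.6398    36,970.9205
P = 9,866.6398; Macaulay duration = 36,970.9205 / 9,866.6398 = 3.74706 half-year periods = 1.87353 years.
Modified duration = D_Mac / (1 + y) = 1.87353 / 1.04875 = 1.78644 years.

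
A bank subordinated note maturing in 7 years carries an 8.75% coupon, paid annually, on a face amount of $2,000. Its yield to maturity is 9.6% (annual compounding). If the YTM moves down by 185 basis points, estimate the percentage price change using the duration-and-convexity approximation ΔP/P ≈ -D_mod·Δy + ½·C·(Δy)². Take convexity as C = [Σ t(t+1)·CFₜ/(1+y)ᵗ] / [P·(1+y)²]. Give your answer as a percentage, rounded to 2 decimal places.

+9.83%

With y = 0.096:
  t   CF        PV=CF/(1+0.096)^t    t·PV        t(t+1)·PV
  1       175.00       159.6715       159.6715         319.3431
  2       175.00       145.6857       291.3714         874.1142
  3       175.00       132.9249       398.7747       1,595.0990
  4       175.00       121.2819       485.1274       2,425.6371
  5       175.00       110.6586       553.2931       3,319.7588
  6       175.00       100.9659       605.7954       4,240.5678
  7     2,175.00     1,144.9470     8,014.6290      64,117.0318
  Σ                  1,916.1355    10,508.6626      76,891.5518
P = 1,916.1355; D_Mac = 5.48430 yrs; D_mod = 5.00392 yrs; C = 33.40652.
Duration effect: -5.00392 × (-0.0185) = +0.092573
Convexity effect: 0.5 × 33.40652 × (-0.0185)² = +0.0057167
ΔP/P ≈ +0.092573 + 0.0057167 = +0.098289 = +9.8289%.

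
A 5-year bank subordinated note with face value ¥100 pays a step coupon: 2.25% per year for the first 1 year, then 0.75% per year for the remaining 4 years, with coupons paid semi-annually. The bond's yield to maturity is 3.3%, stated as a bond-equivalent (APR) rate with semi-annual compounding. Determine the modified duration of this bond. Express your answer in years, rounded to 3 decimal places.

Periodic yield y = 0.0165. First find Macaulay duration:
  t   CF        PV=CF/(1+0.0165)^t    t·PV
  1        1.125         1.1067         1.1067
  2        1.125         1.0888         2.1775
  3        0.375         0.3570         1.0711
  4        0.375         0.3512         1.4050
  5        0.375         0.3455         1.7277
  6        0.375         0.3399         2.0396
  7        0.375         0.3344         2.3409
  8        0.375         0.3290         2.6319
  9        0.375         0.3236         2.9128
  10     100.375        85.2220       852.2200
  Σ                     89.7983       869.6331
P = 89.7983; Macaulay duration = 869.6331 / 89.7983 = 9.68430 half-year periods = 4.84215 years.
Modified duration = D_Mac / (1 + y) = 4.84215 / 1.0165 = 4.76355 years.

4.764 years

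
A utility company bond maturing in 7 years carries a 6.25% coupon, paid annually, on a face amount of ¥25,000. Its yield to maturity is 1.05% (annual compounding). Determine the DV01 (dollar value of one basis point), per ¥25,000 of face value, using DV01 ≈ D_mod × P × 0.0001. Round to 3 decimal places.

Periodic yield y = 0.0105.
  t   CF        PV=CF/(1+0.0105)^t    t·PV
  1     1,562.50     1,546.2642     1,546.2642
  2     1,562.50     1,530.1972     3,060.3943
  3     1,562.50     1,514.2970     4,542.8911
  4     1,562.50     1,498.5621     5,994.2485
  5     1,562.50     1,482.9907     7,414.9537
  6     1,562.50     1,467.5811     8,805.4868
  7    26,562.50    24,689.6380   172,827.4660
  Σ                 33,729.5304   204,191.7047
P = 33,729.5304; D_Mac = 6.05380 yrs; D_mod = 5.99089 yrs.
DV01 ≈ 5.99089 × 33,729.5304 × 0.0001 = 20.206997.

¥20.207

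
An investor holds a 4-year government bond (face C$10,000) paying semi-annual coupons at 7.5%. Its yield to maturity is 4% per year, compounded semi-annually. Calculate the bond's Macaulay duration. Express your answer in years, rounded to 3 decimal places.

Periodic yield y = 0.02. Discount each cash flow and weight by its period:
  t   CF        PV=CF/(1+0.02)^t    t·PV
  1       375.00       367.6471       367.6471
  2       375.00       360.4383       720.8766
  3       375.00       353.3709     1,060.1126
  4       375.00       346.4420     1,385.7681
  5       375.00       339.6491     1,698.2453
  6       375.00       332.9893     1,997.9356
  7       375.00       326.4601     2,285.2205
  8    10,375.00     8,854.9626    70,839.7008
  Σ                 11,281.9593    80,355.5066
Price P = Σ PV = 11,281.9593.
Macaulay duration = Σ(t·PV) / P = 80,355.5066 / 11,281.9593 = 7.12248 half-year periods.
In years: 7.12248 / 2 = 3.56124 years.

3.561 years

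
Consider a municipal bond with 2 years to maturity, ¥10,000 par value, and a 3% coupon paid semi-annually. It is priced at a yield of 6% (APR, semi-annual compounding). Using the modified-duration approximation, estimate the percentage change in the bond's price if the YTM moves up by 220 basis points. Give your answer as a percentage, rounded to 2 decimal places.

-4.17%

Periodic yield y = 0.03. Modified duration first:
  t   CF        PV=CF/(1+0.03)^t    t·PV
  1       150.00       145.6311       145.6311
  2       150.00       141.3894       282.7788
  3       150.00       137.2712       411.8137
  4    10,150.00     9,018.1435    36,072.5741
  Σ                  9,442.4352    36,912.7977
P = 9,442.4352; D_Mac = 3.90925 half-year periods = 1.95462 yrs; D_mod = 1.95462/(1+0.03) = 1.89769 yrs.
ΔP/P ≈ -D_mod · Δy = -1.89769 × (+0.022) = -0.041749 = -4.1749%.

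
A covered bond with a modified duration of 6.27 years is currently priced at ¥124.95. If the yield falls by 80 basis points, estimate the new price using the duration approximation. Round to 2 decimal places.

¥131.22

Duration approximation: ΔP/P ≈ -D_mod · Δy = -6.27 × (-0.008) = +0.050160.
New price ≈ 124.95 × (1 + 0.050160) = 131.217492.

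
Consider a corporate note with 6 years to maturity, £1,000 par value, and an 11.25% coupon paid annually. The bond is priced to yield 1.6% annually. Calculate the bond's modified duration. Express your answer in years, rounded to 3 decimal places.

Periodic yield y = 0.016. First find Macaulay duration:
  t   CF        PV=CF/(1+0.016)^t    t·PV
  1       112.50       110.7283       110.7283
  2       112.50       108.9846       217.9692
  3       112.50       107.2683       321.8049
  4       112.50       105.5790       422.3161
  5       112.50       103.9164       519.5819
  6     1,112.50     1,011.4345     6,068.6071
  Σ                  1,547.9112     7,661.0076
P = 1,547.9112; Macaulay duration = 7,661.0076 / 1,547.9112 = 4.94926 years.
Modified duration = D_Mac / (1 + y) = 4.94926 / 1.016 = 4.87131 years.

4.871 years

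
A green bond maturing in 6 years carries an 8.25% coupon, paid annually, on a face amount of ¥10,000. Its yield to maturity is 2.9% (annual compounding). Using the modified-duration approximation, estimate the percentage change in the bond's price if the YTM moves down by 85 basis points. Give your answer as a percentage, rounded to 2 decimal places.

Periodic yield y = 0.029. Modified duration first:
  t   CF        PV=CF/(1+0.029)^t    t·PV
  1       825.00       801.7493       801.7493
  2       825.00       779.1538     1,558.3076
  3       825.00       757.1952     2,271.5855
  4       825.00       735.8553     2,943.4214
  5       825.00       715.1170     3,575.5848
  6    10,825.00     9,118.7573    54,712.5437
  Σ                 12,907.8278    65,863.1922
P = 12,907.8278; D_Mac = 5.10258 yrs; D_mod = 5.10258/(1+0.029) = 4.95877 yrs.
ΔP/P ≈ -D_mod · Δy = -4.95877 × (-0.0085) = +0.042150 = +4.2150%.

+4.21%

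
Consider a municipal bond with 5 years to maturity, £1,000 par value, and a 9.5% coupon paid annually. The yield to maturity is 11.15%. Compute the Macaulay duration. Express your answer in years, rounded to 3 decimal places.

Periodic yield y = 0.1115. Discount each cash flow and weight by its year:
  t   CF        PV=CF/(1+0.1115)^t    t·PV
  1        95.00        85.4701        85.4701
  2        95.00        76.8962       153.7923
  3        95.00        69.1823       207.5470
  4        95.00        62.2423       248.9693
  5     1,095.00       645.4562     3,227.2811
  Σ                    939.2471     3,923.0597
Price P = Σ PV = 939.2471.
Macaulay duration = Σ(t·PV) / P = 3,923.0597 / 939.2471 = 4.17681 years.

4.177 years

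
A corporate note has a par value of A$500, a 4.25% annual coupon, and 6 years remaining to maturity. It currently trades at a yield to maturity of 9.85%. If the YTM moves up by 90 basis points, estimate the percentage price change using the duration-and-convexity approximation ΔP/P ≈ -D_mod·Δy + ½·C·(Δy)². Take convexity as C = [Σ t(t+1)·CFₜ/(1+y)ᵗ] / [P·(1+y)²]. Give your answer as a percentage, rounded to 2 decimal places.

With y = 0.0985:
  t   CF        PV=CF/(1+0.0985)^t    t·PV        t(t+1)·PV
  1        21.25        19.3446        19.3446          38.6891
  2        21.25        17.6100        35.2200         105.6599
  3        21.25        16.0309        48.0928         192.3712
  4        21.25        14.5935        58.3739         291.8695
  5        21.25        13.2849        66.4246         398.5473
  6       521.25       296.6509     1,779.9055      12,459.3387
  Σ                    377.5148     2,007.3613      13,486.4756
P = 377.5148; D_Mac = 5.31731 yrs; D_mod = 4.84051 yrs; C = 29.60495.
Duration effect: -4.84051 × (+0.009) = -0.043565
Convexity effect: 0.5 × 29.60495 × (0.009)² = +0.0011990
ΔP/P ≈ -0.043565 + 0.0011990 = -0.042366 = -4.2366%.

-4.24%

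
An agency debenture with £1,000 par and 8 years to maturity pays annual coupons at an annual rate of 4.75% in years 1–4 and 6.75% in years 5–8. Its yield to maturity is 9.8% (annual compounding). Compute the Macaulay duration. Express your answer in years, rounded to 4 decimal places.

6.5910 years

Periodic yield y = 0.098. Discount each cash flow and weight by its year:
  t   CF        PV=CF/(1+0.098)^t    t·PV
  1        47.50        43.2605        43.2605
  2        47.50        39.3993        78.7987
  3        47.50        35.8828       107.6485
  4        47.50        32.6802       130.7207
  5        67.50        42.2953       211.4765
  6        67.50        38.5203       231.1218
  7        67.50        35.0822       245.5757
  8     1,067.50       505.2998     4,042.3987
  Σ                    772.4205     5,091.0011
Price P = Σ PV = 772.4205.
Macaulay duration = Σ(t·PV) / P = 5,091.0011 / 772.4205 = 6.59097 years.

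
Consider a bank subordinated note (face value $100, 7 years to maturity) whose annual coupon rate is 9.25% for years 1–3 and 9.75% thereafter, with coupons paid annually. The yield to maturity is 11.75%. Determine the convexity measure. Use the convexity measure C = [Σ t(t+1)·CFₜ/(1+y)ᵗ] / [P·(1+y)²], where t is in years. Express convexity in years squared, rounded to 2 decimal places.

30.99

With y = 0.1175:
  t   CF        PV=CF/(1+0.1175)^t    t·PV        t(t+1)·PV
  1         9.25         8.2774         8.2774          16.5548
  2         9.25         7.4071        14.8141          44.4424
  3         9.25         6.6283        19.8848          79.5390
  4         9.75         6.2519        25.0077         125.0387
  5         9.75         5.5946        27.9729         167.8372
  6         9.75         5.0063        30.0380         210.2658
  7       109.75        50.4280       352.9961       2,823.9684
  Σ                     89.5936       478.9909       3,467.6464
P = 89.5936.
Convexity = Σ t(t+1)·PV / [P·(1+y)²] = 3,467.6464 / (89.5936 × 1.248806) = 30.99295.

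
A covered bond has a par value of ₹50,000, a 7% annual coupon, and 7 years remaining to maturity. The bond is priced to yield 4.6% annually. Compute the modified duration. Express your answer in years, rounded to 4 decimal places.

Periodic yield y = 0.046. First find Macaulay duration:
  t   CF        PV=CF/(1+0.046)^t    t·PV
  1     3,500.00     3,346.0803     3,346.0803
  2     3,500.00     3,198.9295     6,397.8591
  3     3,500.00     3,058.2500     9,174.7501
  4     3,500.00     2,923.7572    11,695.0289
  5     3,500.00     2,795.1790    13,975.8949
  6     3,500.00     2,672.2552    16,033.5314
  7    53,500.00    39,050.9848   273,356.8935
  Σ                 57,045.4361   333,980.0382
P = 57,045.4361; Macaulay duration = 333,980.0382 / 57,045.4361 = 5.85463 years.
Modified duration = D_Mac / (1 + y) = 5.85463 / 1.046 = 5.59716 years.

5.5972 years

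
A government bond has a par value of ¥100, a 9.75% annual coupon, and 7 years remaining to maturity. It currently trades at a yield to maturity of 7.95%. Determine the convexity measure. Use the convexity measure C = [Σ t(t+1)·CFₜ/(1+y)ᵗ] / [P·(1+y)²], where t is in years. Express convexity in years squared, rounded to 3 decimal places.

34.211

With y = 0.0795:
  t   CF        PV=CF/(1+0.0795)^t    t·PV        t(t+1)·PV
  1         9.75         9.0320         9.0320          18.0639
  2         9.75         8.3668        16.7336          50.2008
  3         9.75         7.7506        23.2519          93.0075
  4         9.75         7.1798        28.7193         143.5966
  5         9.75         6.6511        33.2553         199.5320
  6         9.75         6.1612        36.9675         258.7724
  7       109.75        64.2460       449.7219       3,597.7752
  Σ                    109.3875       597.6815       4,360.9485
P = 109.3875.
Convexity = Σ t(t+1)·PV / [P·(1+y)²] = 4,360.9485 / (109.3875 × 1.165320) = 34.21117.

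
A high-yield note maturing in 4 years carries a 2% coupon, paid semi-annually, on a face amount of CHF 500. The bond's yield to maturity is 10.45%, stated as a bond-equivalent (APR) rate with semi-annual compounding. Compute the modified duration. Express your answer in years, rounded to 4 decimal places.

3.6442 years

Periodic yield y = 0.05225. First find Macaulay duration:
  t   CF        PV=CF/(1+0.05225)^t    t·PV
  1         5.00         4.7517         4.7517
  2         5.00         4.5158         9.0315
  3         5.00         4.2915        12.8746
  4         5.00         4.0784        16.3138
  5         5.00         3.8759        19.3796
  6         5.00         3.6835        22.1008
  7         5.00         3.5006        24.5039
  8       505.00       336.0005     2,688.0039
  Σ                    364.6979     2,796.9599
P = 364.6979; Macaulay duration = 2,796.9599 / 364.6979 = 7.66925 half-year periods = 3.83463 years.
Modified duration = D_Mac / (1 + y) = 3.83463 / 1.05225 = 3.64422 years.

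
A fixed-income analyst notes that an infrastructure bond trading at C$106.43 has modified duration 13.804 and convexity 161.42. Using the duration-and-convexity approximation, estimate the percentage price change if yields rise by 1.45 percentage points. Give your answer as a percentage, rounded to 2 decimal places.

Duration effect: -D_mod·Δy = -13.804 × (+0.0145) = -0.200158
Convexity effect: ½·C·(Δy)² = 0.5 × 161.42 × (0.0145)² = +0.0169692775
ΔP/P ≈ -0.200158 + 0.0169692775 = -0.1831887225
= -18.31887225%.

-18.32%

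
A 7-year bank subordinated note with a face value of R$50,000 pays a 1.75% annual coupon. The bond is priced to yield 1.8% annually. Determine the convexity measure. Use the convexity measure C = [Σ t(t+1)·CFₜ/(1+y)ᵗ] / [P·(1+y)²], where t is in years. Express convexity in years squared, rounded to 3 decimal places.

50.431

With y = 0.018:
  t   CF        PV=CF/(1+0.018)^t    t·PV        t(t+1)·PV
  1       875.00       859.5285       859.5285       1,719.0570
  2       875.00       844.3305     1,688.6611       5,065.9832
  3       875.00       829.4013     2,488.2039       9,952.8158
  4       875.00       814.7361     3,258.9443      16,294.7213
  5       875.00       800.3301     4,001.6506      24,009.9037
  6       875.00       786.1789     4,717.0734      33,019.5139
  7    50,875.00    44,902.4436   314,317.1053   2,514,536.8427
  Σ                 49,836.9490   331,331.1671   2,604,598.8375
P = 49,836.9490.
Convexity = Σ t(t+1)·PV / [P·(1+y)²] = 2,604,598.8375 / (49,836.9490 × 1.036324) = 50.43057.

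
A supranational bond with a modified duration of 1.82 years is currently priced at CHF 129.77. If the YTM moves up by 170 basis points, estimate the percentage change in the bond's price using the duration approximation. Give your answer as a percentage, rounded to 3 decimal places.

-3.094%

Duration approximation: ΔP/P ≈ -D_mod · Δy = -1.82 × (+0.017) = -0.030940.
As a percentage: -3.0940%.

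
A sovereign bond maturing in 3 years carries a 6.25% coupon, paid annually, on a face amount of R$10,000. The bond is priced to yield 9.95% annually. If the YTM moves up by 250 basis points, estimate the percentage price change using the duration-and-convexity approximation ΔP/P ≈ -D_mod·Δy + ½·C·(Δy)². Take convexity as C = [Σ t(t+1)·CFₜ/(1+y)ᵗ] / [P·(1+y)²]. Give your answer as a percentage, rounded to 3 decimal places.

-6.122%

With y = 0.0995:
  t   CF        PV=CF/(1+0.0995)^t    t·PV        t(t+1)·PV
  1       625.00       568.4402       568.4402       1,136.8804
  2       625.00       516.9988     1,033.9976       3,101.9929
  3    10,625.00     7,993.6152    23,980.8456      95,923.3823
  Σ                  9,079.0542    25,583.2834     100,162.2556
P = 9,079.0542; D_Mac = 2.81784 yrs; D_mod = 2.56283 yrs; C = 9.12584.
Duration effect: -2.56283 × (+0.025) = -0.064071
Convexity effect: 0.5 × 9.12584 × (0.025)² = +0.0028518
ΔP/P ≈ -0.064071 + 0.0028518 = -0.061219 = -6.1219%.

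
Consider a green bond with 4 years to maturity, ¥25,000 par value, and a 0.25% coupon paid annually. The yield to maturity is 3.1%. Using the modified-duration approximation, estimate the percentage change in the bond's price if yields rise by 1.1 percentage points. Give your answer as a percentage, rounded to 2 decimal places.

Periodic yield y = 0.031. Modified duration first:
  t   CF        PV=CF/(1+0.031)^t    t·PV
  1        62.50        60.6208        60.6208
  2        62.50        58.7980       117.5960
  3        62.50        57.0301       171.0903
  4    25,062.50    22,181.4396    88,725.7584
  Σ                 22,357.8885    89,075.0654
P = 22,357.8885; D_Mac = 3.98406 yrs; D_mod = 3.98406/(1+0.031) = 3.86426 yrs.
ΔP/P ≈ -D_mod · Δy = -3.86426 × (+0.011) = -0.042507 = -4.2507%.

-4.25%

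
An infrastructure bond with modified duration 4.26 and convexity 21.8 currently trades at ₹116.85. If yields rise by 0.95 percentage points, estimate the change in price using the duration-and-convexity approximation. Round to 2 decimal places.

Duration effect: -D_mod·Δy = -4.26 × (+0.0095) = -0.040470
Convexity effect: ½·C·(Δy)² = 0.5 × 21.8 × (0.0095)² = +0.000983725
ΔP/P ≈ -0.040470 + 0.000983725 = -0.039486275
ΔP ≈ 116.85 × (-0.039486275) = -4.61397123375.

-₹4.61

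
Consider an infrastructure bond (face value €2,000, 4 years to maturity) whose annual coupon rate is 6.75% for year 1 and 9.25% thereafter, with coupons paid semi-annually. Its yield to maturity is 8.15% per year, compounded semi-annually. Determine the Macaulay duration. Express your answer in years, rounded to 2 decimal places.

Periodic yield y = 0.04075. Discount each cash flow and weight by its period:
  t   CF        PV=CF/(1+0.04075)^t    t·PV
  1        67.50        64.8571        64.8571
  2        67.50        62.3176       124.6353
  3        92.50        82.0545       246.1635
  4        92.50        78.8417       315.3669
  5        92.50        75.7547       378.7735
  6        92.50        72.7886       436.7314
  7        92.50        69.9386       489.5700
  8     2,092.50     1,520.1768    12,161.4147
  Σ                  2,026.7296    14,217.5124
Price P = Σ PV = 2,026.7296.
Macaulay duration = Σ(t·PV) / P = 14,217.5124 / 2,026.7296 = 7.01500 half-year periods.
In years: 7.01500 / 2 = 3.50750 years.

3.51 years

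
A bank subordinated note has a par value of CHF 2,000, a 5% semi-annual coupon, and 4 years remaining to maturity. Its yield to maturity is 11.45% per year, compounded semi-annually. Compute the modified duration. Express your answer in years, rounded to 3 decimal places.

Periodic yield y = 0.05725. First find Macaulay duration:
  t   CF        PV=CF/(1+0.05725)^t    t·PV
  1        50.00        47.2925        47.2925
  2        50.00        44.7316        89.4632
  3        50.00        42.3094       126.9282
  4        50.00        40.0184       160.0734
  5        50.00        37.8514       189.2568
  6        50.00        35.8017       214.8103
  7        50.00        33.8631       237.0414
  8     2,050.00     1,313.2043    10,505.6347
  Σ                  1,595.0724    11,570.5006
P = 1,595.0724; Macaulay duration = 11,570.5006 / 1,595.0724 = 7.25390 half-year periods = 3.62695 years.
Modified duration = D_Mac / (1 + y) = 3.62695 / 1.05725 = 3.43055 years.

3.431 years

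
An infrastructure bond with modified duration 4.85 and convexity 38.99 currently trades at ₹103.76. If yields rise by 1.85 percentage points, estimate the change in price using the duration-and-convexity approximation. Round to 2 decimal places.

Duration effect: -D_mod·Δy = -4.85 × (+0.0185) = -0.089725
Convexity effect: ½·C·(Δy)² = 0.5 × 38.99 × (0.0185)² = +0.00667216375
ΔP/P ≈ -0.089725 + 0.00667216375 = -0.08305283625
ΔP ≈ 103.76 × (-0.08305283625) = -8.6175622893.

-₹8.62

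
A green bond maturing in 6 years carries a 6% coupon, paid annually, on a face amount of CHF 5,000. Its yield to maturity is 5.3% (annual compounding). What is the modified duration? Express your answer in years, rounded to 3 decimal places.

Periodic yield y = 0.053. First find Macaulay duration:
  t   CF        PV=CF/(1+0.053)^t    t·PV
  1       300.00       284.9003       284.9003
  2       300.00       270.5606       541.1211
  3       300.00       256.9426       770.8278
  4       300.00       244.0101       976.0403
  5       300.00       231.7285     1,158.6424
  6     5,300.00     3,887.8155    23,326.8928
  Σ                  5,175.9575    27,058.4247
P = 5,175.9575; Macaulay duration = 27,058.4247 / 5,175.9575 = 5.22771 years.
Modified duration = D_Mac / (1 + y) = 5.22771 / 1.053 = 4.96459 years.

4.965 years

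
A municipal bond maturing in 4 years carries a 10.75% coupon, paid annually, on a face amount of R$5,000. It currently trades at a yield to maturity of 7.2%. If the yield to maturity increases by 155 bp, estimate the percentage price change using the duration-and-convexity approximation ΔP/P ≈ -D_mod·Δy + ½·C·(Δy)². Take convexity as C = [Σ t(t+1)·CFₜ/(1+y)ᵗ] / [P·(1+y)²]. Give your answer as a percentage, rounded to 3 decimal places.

With y = 0.072:
  t   CF        PV=CF/(1+0.072)^t    t·PV        t(t+1)·PV
  1       537.50       501.3993       501.3993       1,002.7985
  2       537.50       467.7232       935.4464       2,806.3391
  3       537.50       436.3089     1,308.9268       5,235.7073
  4     5,537.50     4,193.0940    16,772.3760      83,861.8799
  Σ                  5,598.5254    19,518.1484      92,906.7248
P = 5,598.5254; D_Mac = 3.48630 yrs; D_mod = 3.25215 yrs; C = 14.44056.
Duration effect: -3.25215 × (+0.0155) = -0.050408
Convexity effect: 0.5 × 14.44056 × (0.0155)² = +0.0017347
ΔP/P ≈ -0.050408 + 0.0017347 = -0.048674 = -4.8674%.

-4.867%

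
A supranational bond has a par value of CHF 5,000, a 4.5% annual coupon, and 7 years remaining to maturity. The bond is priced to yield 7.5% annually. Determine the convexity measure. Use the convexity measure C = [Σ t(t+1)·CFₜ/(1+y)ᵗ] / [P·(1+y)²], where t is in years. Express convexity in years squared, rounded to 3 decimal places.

With y = 0.075:
  t   CF        PV=CF/(1+0.075)^t    t·PV        t(t+1)·PV
  1       225.00       209.3023       209.3023         418.6047
  2       225.00       194.6998       389.3997       1,168.1990
  3       225.00       181.1161       543.3484       2,173.3935
  4       225.00       168.4801       673.9205       3,369.6024
  5       225.00       156.7257       783.6285       4,701.7708
  6       225.00       145.7913       874.7480       6,123.2363
  7     5,225.00     3,149.3944    22,045.7605     176,366.0840
  Σ                  4,205.5098    25,520.1079     194,320.8907
P = 4,205.5098.
Convexity = Σ t(t+1)·PV / [P·(1+y)²] = 194,320.8907 / (4,205.5098 × 1.155625) = 39.98379.

39.984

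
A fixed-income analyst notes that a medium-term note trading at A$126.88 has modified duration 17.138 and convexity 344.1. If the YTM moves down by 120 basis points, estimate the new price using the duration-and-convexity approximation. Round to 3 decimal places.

A$156.117

Duration effect: -D_mod·Δy = -17.138 × (-0.012) = +0.205656
Convexity effect: ½·C·(Δy)² = 0.5 × 344.1 × (-0.012)² = +0.0247752
ΔP/P ≈ +0.205656 + 0.0247752 = +0.2304312
New price ≈ 126.88 × (1 + 0.2304312) = 156.117110656.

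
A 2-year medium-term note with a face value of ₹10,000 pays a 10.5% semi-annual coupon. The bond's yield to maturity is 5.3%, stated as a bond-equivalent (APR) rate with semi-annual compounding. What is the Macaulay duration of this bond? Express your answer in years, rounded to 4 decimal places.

Periodic yield y = 0.0265. Discount each cash flow and weight by its period:
  t   CF        PV=CF/(1+0.0265)^t    t·PV
  1       525.00       511.4467       511.4467
  2       525.00       498.2432       996.4864
  3       525.00       485.3806     1,456.1419
  4    10,525.00     9,479.5187    37,918.0750
  Σ                 10,974.5893    40,882.1500
Price P = Σ PV = 10,974.5893.
Macaulay duration = Σ(t·PV) / P = 40,882.1500 / 10,974.5893 = 3.72516 half-year periods.
In years: 3.72516 / 2 = 1.86258 years.

1.8626 years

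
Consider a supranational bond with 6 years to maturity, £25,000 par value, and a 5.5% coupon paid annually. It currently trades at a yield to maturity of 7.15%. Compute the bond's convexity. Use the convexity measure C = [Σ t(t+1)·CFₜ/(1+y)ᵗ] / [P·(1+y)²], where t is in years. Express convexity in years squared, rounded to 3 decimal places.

With y = 0.0715:
  t   CF        PV=CF/(1+0.0715)^t    t·PV        t(t+1)·PV
  1     1,375.00     1,283.2478     1,283.2478       2,566.4956
  2     1,375.00     1,197.6181     2,395.2362       7,185.7085
  3     1,375.00     1,117.7024     3,353.1071      13,412.4284
  4     1,375.00     1,043.1193     4,172.4774      20,862.3868
  5     1,375.00       973.5131     4,867.5657      29,205.3944
  6    26,375.00    17,427.6735   104,566.0412     731,962.2887
  Σ                 23,042.8743   120,637.6754     805,194.7025
P = 23,042.8743.
Convexity = Σ t(t+1)·PV / [P·(1+y)²] = 805,194.7025 / (23,042.8743 × 1.148112) = 30.43546.

30.435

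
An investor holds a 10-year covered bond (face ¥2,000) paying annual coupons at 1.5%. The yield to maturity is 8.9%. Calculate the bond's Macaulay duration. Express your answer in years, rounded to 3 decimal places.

9.040 years

Periodic yield y = 0.089. Discount each cash flow and weight by its year:
  t   CF        PV=CF/(1+0.089)^t    t·PV
  1        30.00        27.5482        27.5482
  2        30.00        25.2968        50.5936
  3        30.00        23.2294        69.6881
  4        30.00        21.3309        85.3237
  5        30.00        19.5876        97.9381
  6        30.00        17.9868       107.9208
  7        30.00        16.5168       115.6176
  8        30.00        15.1669       121.3356
  9        30.00        13.9274       125.3467
  10    2,030.00       865.4007     8,654.0070
  Σ                  1,045.9916     9,455.3195
Price P = Σ PV = 1,045.9916.
Macaulay duration = Σ(t·PV) / P = 9,455.3195 / 1,045.9916 = 9.03957 years.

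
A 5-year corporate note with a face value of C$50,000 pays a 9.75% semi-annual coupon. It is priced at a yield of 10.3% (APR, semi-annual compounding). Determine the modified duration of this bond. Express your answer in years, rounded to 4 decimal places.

Periodic yield y = 0.0515. First find Macaulay duration:
  t   CF        PV=CF/(1+0.0515)^t    t·PV
  1     2,437.50     2,318.1170     2,318.1170
  2     2,437.50     2,204.5811     4,409.1621
  3     2,437.50     2,096.6059     6,289.8176
  4     2,437.50     1,993.9190     7,975.6761
  5     2,437.50     1,896.2616     9,481.3078
  6     2,437.50     1,803.3871    10,820.3227
  7     2,437.50     1,715.0614    12,005.4301
  8     2,437.50     1,631.0618    13,048.4941
  9     2,437.50     1,551.1762    13,960.5858
  10   52,437.50    31,735.7823   317,357.8227
  Σ                 48,945.9532   397,666.7359
P = 48,945.9532; Macaulay duration = 397,666.7359 / 48,945.9532 = 8.12461 half-year periods = 4.06230 years.
Modified duration = D_Mac / (1 + y) = 4.06230 / 1.0515 = 3.86334 years.

3.8633 years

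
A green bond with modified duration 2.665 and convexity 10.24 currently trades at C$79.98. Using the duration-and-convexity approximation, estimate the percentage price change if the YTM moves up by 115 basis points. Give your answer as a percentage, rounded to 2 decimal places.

Duration effect: -D_mod·Δy = -2.665 × (+0.0115) = -0.0306475
Convexity effect: ½·C·(Δy)² = 0.5 × 10.24 × (0.0115)² = +0.00067712
ΔP/P ≈ -0.0306475 + 0.00067712 = -0.02997038
= -2.997038%.

-3.00%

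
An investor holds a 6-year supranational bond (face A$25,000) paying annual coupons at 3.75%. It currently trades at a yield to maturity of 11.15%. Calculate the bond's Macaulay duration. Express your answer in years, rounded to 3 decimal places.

Periodic yield y = 0.1115. Discount each cash flow and weight by its year:
  t   CF        PV=CF/(1+0.1115)^t    t·PV
  1       937.50       843.4548       843.4548
  2       937.50       758.8437     1,517.6874
  3       937.50       682.7204     2,048.1612
  4       937.50       614.2334     2,456.9335
  5       937.50       552.6166     2,763.0831
  6    25,937.50    13,755.3394    82,532.0366
  Σ                 17,207.2083    92,161.3566
Price P = Σ PV = 17,207.2083.
Macaulay duration = Σ(t·PV) / P = 92,161.3566 / 17,207.2083 = 5.35597 years.

5.356 years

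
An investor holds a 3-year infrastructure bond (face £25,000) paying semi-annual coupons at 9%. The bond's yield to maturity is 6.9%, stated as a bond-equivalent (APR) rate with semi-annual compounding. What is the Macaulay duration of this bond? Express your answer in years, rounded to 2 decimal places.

Periodic yield y = 0.0345. Discount each cash flow and weight by its period:
  t   CF        PV=CF/(1+0.0345)^t    t·PV
  1     1,125.00     1,087.4819     1,087.4819
  2     1,125.00     1,051.2150     2,102.4299
  3     1,125.00     1,016.1575     3,048.4726
  4     1,125.00       982.2692     3,929.0769
  5     1,125.00       949.5111     4,747.5555
  6    26,125.00    21,314.4107   127,886.4640
  Σ                 26,401.0454   142,801.4808
Price P = Σ PV = 26,401.0454.
Macaulay duration = Σ(t·PV) / P = 142,801.4808 / 26,401.0454 = 5.40893 half-year periods.
In years: 5.40893 / 2 = 2.70447 years.

2.70 years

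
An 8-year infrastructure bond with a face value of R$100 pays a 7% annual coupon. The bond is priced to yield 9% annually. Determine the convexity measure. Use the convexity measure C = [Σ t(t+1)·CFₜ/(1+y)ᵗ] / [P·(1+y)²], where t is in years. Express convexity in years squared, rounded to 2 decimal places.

43.58

With y = 0.09:
  t   CF        PV=CF/(1+0.09)^t    t·PV        t(t+1)·PV
  1         7.00         6.4220         6.4220          12.8440
  2         7.00         5.8918        11.7835          35.3506
  3         7.00         5.4053        16.2159          64.8634
  4         7.00         4.9590        19.8359          99.1795
  5         7.00         4.5495        22.7476         136.4856
  6         7.00         4.1739        25.0432         175.3026
  7         7.00         3.8292        26.8047         214.4374
  8       107.00        53.6997       429.5975       3,866.3778
  Σ                     88.9304       558.4503       4,604.8410
P = 88.9304.
Convexity = Σ t(t+1)·PV / [P·(1+y)²] = 4,604.8410 / (88.9304 × 1.188100) = 43.58244.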